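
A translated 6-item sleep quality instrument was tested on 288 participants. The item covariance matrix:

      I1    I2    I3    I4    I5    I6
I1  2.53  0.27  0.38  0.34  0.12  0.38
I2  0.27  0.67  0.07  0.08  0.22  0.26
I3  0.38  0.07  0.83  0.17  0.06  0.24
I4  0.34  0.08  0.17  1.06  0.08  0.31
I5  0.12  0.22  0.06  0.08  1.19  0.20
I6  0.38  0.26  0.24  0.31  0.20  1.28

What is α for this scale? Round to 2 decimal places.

α = 0.55

Σσᵢ² = 2.53 + 0.67 + 0.83 + 1.06 + 1.19 + 1.28 = 7.56
Sum of off-diagonal covariances = 3.18
Var(T) = 7.56 + 2 × 3.18 = 13.92
α = (k/(k−1))·(1 − Σσᵢ²/Var(T)) = (6/5)·(1 − 7.56/13.92) = 0.55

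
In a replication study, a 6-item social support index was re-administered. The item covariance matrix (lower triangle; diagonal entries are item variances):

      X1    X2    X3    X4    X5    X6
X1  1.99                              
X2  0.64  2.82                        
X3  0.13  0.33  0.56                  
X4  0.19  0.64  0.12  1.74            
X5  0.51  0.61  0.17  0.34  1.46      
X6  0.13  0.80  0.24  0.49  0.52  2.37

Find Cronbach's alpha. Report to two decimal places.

Cronbach's alpha = 0.62

ΣVar(i) = 1.99 + 2.82 + 0.56 + 1.74 + 1.46 + 2.37 = 10.94
Σ_{i<j} σ_ij = 5.86
Var(T) = 10.94 + 2 × 5.86 = 22.66
α = (k/(k−1))·(1 − ΣVar(i)/Var(T)) = (6/5)·(1 − 10.94/22.66) = 0.62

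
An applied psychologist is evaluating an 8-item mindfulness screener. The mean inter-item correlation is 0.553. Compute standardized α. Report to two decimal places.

standardized α = 0.91

Standardized α = k·r̄ / (1 + (k−1)·r̄) = 8 × 0.553 / (1 + 7 × 0.553)
  = 4.4240 / 4.8710 = 0.91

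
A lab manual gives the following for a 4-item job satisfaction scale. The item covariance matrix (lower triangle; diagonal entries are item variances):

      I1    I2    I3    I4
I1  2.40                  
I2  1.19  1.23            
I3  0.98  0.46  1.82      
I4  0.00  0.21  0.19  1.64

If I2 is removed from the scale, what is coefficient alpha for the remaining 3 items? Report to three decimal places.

Remaining items: I1, I3, I4 (k = 3).
ΣVar(i) = 2.40 + 1.82 + 1.64 = 5.86
Var(T) = 5.86 + 2 × 1.17 = 8.20
α (item deleted) = (3/2)·(1 − 5.86/8.20) = 0.428

coefficient alpha = 0.428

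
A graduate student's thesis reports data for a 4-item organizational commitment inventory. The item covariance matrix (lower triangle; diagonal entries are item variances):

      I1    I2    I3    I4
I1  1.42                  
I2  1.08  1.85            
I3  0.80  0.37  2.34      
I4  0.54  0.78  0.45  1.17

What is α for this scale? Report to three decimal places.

Σσ²ᵢ = 1.42 + 1.85 + 2.34 + 1.17 = 6.78
Sum of the distinct covariances = 4.02
total variance = 6.78 + 2 × 4.02 = 14.82
α = (k/(k−1))·(1 − Σσ²ᵢ/total variance) = (4/3)·(1 − 6.78/14.82) = 0.723

α = 0.723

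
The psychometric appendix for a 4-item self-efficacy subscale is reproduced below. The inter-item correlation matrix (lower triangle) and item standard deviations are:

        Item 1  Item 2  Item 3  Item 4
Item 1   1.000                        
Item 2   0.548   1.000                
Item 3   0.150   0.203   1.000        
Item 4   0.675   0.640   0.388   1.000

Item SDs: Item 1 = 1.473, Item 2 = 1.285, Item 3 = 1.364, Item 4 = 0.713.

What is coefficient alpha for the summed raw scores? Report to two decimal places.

coefficient alpha = 0.69

Σσ²ᵢ = 1.473² + 1.285² + 1.364² + 0.713² = 6.1898
Covariances σ_ij = r_ij · s_i · s_j:
  σ(Item 1,Item 2) = 0.548 × 1.473 × 1.285 = 1.0373
  σ(Item 1,Item 3) = 0.150 × 1.473 × 1.364 = 0.3014
  σ(Item 1,Item 4) = 0.675 × 1.473 × 0.713 = 0.7089
  σ(Item 2,Item 3) = 0.203 × 1.285 × 1.364 = 0.3558
  σ(Item 2,Item 4) = 0.640 × 1.285 × 0.713 = 0.5864
  σ(Item 3,Item 4) = 0.388 × 1.364 × 0.713 = 0.3773
σ²_T = Σσ²ᵢ + 2·Σσ_ij = 6.1898 + 2 × 3.3671 = 12.9240
α = (4/3)·(1 − 6.1898/12.9240) = 0.69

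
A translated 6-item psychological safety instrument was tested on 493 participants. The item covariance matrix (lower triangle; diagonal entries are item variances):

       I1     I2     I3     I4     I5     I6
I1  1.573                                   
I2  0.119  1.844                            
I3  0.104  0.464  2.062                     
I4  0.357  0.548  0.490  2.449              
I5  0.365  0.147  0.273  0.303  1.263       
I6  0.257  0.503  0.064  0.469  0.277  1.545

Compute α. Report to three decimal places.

Σσ²ᵢ = 1.573 + 1.844 + 2.062 + 2.449 + 1.263 + 1.545 = 10.736
Sum of off-diagonal covariances = 4.740
σ²_T = 10.736 + 2 × 4.740 = 20.216
α = (k/(k−1))·(1 − Σσ²ᵢ/σ²_T) = (6/5)·(1 − 10.736/20.216) = 0.563

α = 0.563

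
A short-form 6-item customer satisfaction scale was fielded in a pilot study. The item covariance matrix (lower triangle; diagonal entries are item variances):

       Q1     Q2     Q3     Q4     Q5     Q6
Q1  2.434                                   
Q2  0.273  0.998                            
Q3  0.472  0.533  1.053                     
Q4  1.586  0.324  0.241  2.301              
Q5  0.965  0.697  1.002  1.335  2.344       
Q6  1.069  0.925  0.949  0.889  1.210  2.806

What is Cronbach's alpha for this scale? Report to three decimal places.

Cronbach's alpha = 0.812

sum of item variances = 2.434 + 0.998 + 1.053 + 2.301 + 2.344 + 2.806 = 11.936
Σ_{i<j} σ_ij = 12.470
total variance = 11.936 + 2 × 12.470 = 36.876
α = (k/(k−1))·(1 − sum of item variances/total variance) = (6/5)·(1 − 11.936/36.876) = 0.812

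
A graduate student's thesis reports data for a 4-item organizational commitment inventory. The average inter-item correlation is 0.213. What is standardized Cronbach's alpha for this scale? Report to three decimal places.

α = 0.520

Standardized α = k·r̄ / (1 + (k−1)·r̄) = 4 × 0.213 / (1 + 3 × 0.213)
  = 0.8520 / 1.6390 = 0.520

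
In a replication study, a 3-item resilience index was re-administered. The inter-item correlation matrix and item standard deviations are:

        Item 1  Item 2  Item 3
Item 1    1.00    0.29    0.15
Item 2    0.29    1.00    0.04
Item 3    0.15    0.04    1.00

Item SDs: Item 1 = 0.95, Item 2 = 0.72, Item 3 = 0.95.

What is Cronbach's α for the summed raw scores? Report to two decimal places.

Cronbach's α = 0.36

Σσ²ᵢ = 0.95² + 0.72² + 0.95² = 2.3234
Covariances σ_ij = r_ij · s_i · s_j:
  σ(Item 1,Item 2) = 0.29 × 0.95 × 0.72 = 0.1984
  σ(Item 1,Item 3) = 0.15 × 0.95 × 0.95 = 0.1354
  σ(Item 2,Item 3) = 0.04 × 0.72 × 0.95 = 0.0274
σ²_T = Σσ²ᵢ + 2·Σσ_ij = 2.3234 + 2 × 0.3612 = 3.0458
α = (3/2)·(1 − 2.3234/3.0458) = 0.36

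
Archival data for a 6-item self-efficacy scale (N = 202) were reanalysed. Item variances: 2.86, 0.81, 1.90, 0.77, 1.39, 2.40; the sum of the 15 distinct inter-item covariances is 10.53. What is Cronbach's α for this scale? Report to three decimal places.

Σσᵢ² = 2.86 + 0.81 + 1.90 + 0.77 + 1.39 + 2.40 = 10.13
Sum of distinct covariances = 10.53
σ²_total = Σσᵢ² + 2·Σcov = 10.13 + 2 × 10.53 = 31.19
α = (6/5)·(1 − 10.13/31.19) = 0.810

Cronbach's α = 0.810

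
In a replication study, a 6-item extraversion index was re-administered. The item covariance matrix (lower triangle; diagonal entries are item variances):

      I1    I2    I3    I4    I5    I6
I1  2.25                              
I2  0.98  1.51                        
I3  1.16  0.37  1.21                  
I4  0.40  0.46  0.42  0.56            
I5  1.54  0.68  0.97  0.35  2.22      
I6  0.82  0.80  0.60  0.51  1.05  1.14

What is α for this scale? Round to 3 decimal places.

Σσᵢ² = 2.25 + 1.51 + 1.21 + 0.56 + 2.22 + 1.14 = 8.89
Sum of the distinct covariances = 11.11
Var(T) = 8.89 + 2 × 11.11 = 31.11
α = (k/(k−1))·(1 − Σσᵢ²/Var(T)) = (6/5)·(1 − 8.89/31.11) = 0.857

α = 0.857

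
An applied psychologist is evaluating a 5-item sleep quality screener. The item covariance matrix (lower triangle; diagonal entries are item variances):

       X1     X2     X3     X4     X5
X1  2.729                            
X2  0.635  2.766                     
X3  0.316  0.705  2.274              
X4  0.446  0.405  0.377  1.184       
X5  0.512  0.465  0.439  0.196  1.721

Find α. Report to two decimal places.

α = 0.57

ΣVar(i) = 2.729 + 2.766 + 2.274 + 1.184 + 1.721 = 10.674
Sum of off-diagonal covariances = 4.496
Var(T) = 10.674 + 2 × 4.496 = 19.666
α = (k/(k−1))·(1 − ΣVar(i)/Var(T)) = (5/4)·(1 − 10.674/19.666) = 0.57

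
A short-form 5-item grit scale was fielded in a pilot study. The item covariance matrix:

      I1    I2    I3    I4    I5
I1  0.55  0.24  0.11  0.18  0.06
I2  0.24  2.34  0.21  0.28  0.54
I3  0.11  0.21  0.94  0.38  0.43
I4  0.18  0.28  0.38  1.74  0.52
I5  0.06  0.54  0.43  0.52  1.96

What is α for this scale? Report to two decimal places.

Σσᵢ² = 0.55 + 2.34 + 0.94 + 1.74 + 1.96 = 7.53
Sum of the distinct covariances = 2.95
σ²_total = 7.53 + 2 × 2.95 = 13.43
α = (k/(k−1))·(1 − Σσᵢ²/σ²_total) = (5/4)·(1 − 7.53/13.43) = 0.55

α = 0.55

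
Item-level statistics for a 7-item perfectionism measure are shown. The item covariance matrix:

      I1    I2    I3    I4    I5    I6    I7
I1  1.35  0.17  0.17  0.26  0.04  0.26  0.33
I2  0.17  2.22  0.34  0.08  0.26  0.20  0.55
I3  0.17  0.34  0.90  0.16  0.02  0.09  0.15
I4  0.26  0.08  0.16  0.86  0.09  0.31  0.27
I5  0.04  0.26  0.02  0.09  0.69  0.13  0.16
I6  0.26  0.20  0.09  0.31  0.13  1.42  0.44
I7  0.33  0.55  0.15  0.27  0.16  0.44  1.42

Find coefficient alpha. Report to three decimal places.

α = 0.587

Σσᵢ² = 1.35 + 2.22 + 0.90 + 0.86 + 0.69 + 1.42 + 1.42 = 8.86
Sum of off-diagonal covariances = 4.48
Var(T) = 8.86 + 2 × 4.48 = 17.82
α = (k/(k−1))·(1 − Σσᵢ²/Var(T)) = (7/6)·(1 − 8.86/17.82) = 0.587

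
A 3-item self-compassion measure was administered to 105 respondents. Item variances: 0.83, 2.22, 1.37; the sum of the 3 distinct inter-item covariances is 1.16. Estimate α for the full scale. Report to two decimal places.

sum of item variances = 0.83 + 2.22 + 1.37 = 4.42
Sum of distinct covariances = 1.16
Var(T) = sum of item variances + 2·Σcov = 4.42 + 2 × 1.16 = 6.74
α = (3/2)·(1 − 4.42/6.74) = 0.52

α = 0.52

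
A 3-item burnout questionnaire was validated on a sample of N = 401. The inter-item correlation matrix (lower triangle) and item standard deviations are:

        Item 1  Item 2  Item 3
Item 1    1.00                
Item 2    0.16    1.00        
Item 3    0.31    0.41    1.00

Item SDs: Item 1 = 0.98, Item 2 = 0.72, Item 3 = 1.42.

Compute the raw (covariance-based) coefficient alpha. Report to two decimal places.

Σσ²ᵢ = 0.98² + 0.72² + 1.42² = 3.4952
Covariances σ_ij = r_ij · s_i · s_j:
  σ(Item 1,Item 2) = 0.16 × 0.98 × 0.72 = 0.1129
  σ(Item 1,Item 3) = 0.31 × 0.98 × 1.42 = 0.4314
  σ(Item 2,Item 3) = 0.41 × 0.72 × 1.42 = 0.4192
σ²_T = Σσ²ᵢ + 2·Σσ_ij = 3.4952 + 2 × 0.9635 = 5.4222
α = (3/2)·(1 − 3.4952/5.4222) = 0.53

α = 0.53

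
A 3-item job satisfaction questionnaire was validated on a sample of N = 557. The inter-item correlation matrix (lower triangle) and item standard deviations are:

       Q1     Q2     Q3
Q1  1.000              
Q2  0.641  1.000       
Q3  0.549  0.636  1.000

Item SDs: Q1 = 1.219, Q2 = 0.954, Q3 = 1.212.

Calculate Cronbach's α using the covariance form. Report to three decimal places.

α = 0.814

Σσ²ᵢ = 1.219² + 0.954² + 1.212² = 3.8650
Covariances σ_ij = r_ij · s_i · s_j:
  σ(Q1,Q2) = 0.641 × 1.219 × 0.954 = 0.7454
  σ(Q1,Q3) = 0.549 × 1.219 × 1.212 = 0.8111
  σ(Q2,Q3) = 0.636 × 0.954 × 1.212 = 0.7354
σ²_T = Σσ²ᵢ + 2·Σσ_ij = 3.8650 + 2 × 2.2919 = 8.4488
α = (3/2)·(1 − 3.8650/8.4488) = 0.814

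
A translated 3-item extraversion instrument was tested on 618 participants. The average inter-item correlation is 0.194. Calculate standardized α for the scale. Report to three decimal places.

standardized α = 0.419

Standardized α = k·r̄ / (1 + (k−1)·r̄) = 3 × 0.194 / (1 + 2 × 0.194)
  = 0.5820 / 1.3880 = 0.419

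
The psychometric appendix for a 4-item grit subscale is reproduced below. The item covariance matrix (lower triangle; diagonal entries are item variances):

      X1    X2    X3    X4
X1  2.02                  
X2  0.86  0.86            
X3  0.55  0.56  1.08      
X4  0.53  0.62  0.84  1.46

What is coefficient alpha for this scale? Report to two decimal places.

Σσᵢ² = 2.02 + 0.86 + 1.08 + 1.46 = 5.42
Sum of off-diagonal covariances = 3.96
total variance = 5.42 + 2 × 3.96 = 13.34
α = (k/(k−1))·(1 − Σσᵢ²/total variance) = (4/3)·(1 − 5.42/13.34) = 0.79

coefficient alpha = 0.79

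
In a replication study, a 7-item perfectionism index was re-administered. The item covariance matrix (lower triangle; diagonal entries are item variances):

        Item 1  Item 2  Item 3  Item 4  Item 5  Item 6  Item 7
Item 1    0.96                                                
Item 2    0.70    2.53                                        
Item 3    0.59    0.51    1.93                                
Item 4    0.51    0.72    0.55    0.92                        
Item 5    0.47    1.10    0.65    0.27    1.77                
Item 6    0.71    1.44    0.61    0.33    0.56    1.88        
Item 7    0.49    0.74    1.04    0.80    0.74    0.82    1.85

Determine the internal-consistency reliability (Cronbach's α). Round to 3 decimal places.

sum of item variances = 0.96 + 2.53 + 1.93 + 0.92 + 1.77 + 1.88 + 1.85 = 11.84
Σ_{i<j} σ_ij = 14.35
total variance = 11.84 + 2 × 14.35 = 40.54
α = (k/(k−1))·(1 − sum of item variances/total variance) = (7/6)·(1 − 11.84/40.54) = 0.826

α = 0.826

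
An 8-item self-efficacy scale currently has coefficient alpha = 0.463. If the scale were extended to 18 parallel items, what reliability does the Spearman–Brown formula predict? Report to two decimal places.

Length factor m = 18/8 = 2.2500
α' = m·α / (1 + (m−1)·α)
   = 18/8 × 0.463 / (1 + (18/8 − 1) × 0.463)
   = 1.0417 / 1.5787 = 0.66

predicted reliability = 0.66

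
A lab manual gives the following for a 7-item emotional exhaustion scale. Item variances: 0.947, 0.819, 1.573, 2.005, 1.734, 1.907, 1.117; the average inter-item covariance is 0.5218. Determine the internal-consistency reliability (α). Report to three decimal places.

α = 0.799

Σσᵢ² = 0.947 + 0.819 + 1.573 + 2.005 + 1.734 + 1.907 + 1.117 = 10.102
Sum of the 21 distinct covariances = 21 × 0.5218 = 10.9578
σ²_T = Σσᵢ² + 2·Σcov = 10.102 + 2 × 10.9578 = 32.0176
α = (7/6)·(1 − 10.102/32.0176) = 0.799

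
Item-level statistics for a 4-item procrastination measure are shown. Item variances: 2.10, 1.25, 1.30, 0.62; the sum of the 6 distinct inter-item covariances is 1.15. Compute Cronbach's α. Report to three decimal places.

Cronbach's α = 0.405

sum of item variances = 2.10 + 1.25 + 1.30 + 0.62 = 5.27
Sum of distinct covariances = 1.15
total variance = sum of item variances + 2·Σcov = 5.27 + 2 × 1.15 = 7.57
α = (4/3)·(1 − 5.27/7.57) = 0.405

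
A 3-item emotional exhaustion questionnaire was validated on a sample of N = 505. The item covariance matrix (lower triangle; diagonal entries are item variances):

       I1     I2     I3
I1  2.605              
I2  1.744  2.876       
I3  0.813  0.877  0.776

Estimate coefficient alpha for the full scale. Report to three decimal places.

ΣVar(i) = 2.605 + 2.876 + 0.776 = 6.257
Sum of off-diagonal covariances = 3.434
σ²_total = 6.257 + 2 × 3.434 = 13.125
α = (k/(k−1))·(1 − ΣVar(i)/σ²_total) = (3/2)·(1 − 6.257/13.125) = 0.785

α = 0.785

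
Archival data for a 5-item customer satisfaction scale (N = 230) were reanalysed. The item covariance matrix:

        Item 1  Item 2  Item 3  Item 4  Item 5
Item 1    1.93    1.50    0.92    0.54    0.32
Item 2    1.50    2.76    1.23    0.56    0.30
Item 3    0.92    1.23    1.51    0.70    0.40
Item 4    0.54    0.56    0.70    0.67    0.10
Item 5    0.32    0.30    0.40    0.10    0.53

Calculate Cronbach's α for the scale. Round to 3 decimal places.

Σσᵢ² = 1.93 + 2.76 + 1.51 + 0.67 + 0.53 = 7.40
Sum of the distinct covariances = 6.57
σ²_T = 7.40 + 2 × 6.57 = 20.54
α = (k/(k−1))·(1 − Σσᵢ²/σ²_T) = (5/4)·(1 − 7.40/20.54) = 0.800

α = 0.800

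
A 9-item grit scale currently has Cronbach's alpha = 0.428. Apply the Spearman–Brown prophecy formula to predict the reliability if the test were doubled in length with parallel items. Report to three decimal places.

predicted reliability = 0.599

Length factor m = 2
α' = m·α / (1 + (m−1)·α)
   = 2 × 0.428 / (1 + (2 − 1) × 0.428)
   = 0.8560 / 1.4280 = 0.599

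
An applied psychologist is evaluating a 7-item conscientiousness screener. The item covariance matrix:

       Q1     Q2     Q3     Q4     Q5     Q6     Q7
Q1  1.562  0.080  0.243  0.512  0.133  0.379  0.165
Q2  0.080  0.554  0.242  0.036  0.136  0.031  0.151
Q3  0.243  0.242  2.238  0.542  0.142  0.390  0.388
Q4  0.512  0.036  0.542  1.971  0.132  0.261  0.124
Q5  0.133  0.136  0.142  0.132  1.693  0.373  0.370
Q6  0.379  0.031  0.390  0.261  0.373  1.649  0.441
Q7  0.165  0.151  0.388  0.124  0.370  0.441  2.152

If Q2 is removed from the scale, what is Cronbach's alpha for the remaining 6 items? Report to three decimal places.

Remaining items: Q1, Q3, Q4, Q5, Q6, Q7 (k = 6).
ΣVar(i) = 1.562 + 2.238 + 1.971 + 1.693 + 1.649 + 2.152 = 11.265
total variance = 11.265 + 2 × 4.595 = 20.455
α (item deleted) = (6/5)·(1 − 11.265/20.455) = 0.539

Cronbach's alpha = 0.539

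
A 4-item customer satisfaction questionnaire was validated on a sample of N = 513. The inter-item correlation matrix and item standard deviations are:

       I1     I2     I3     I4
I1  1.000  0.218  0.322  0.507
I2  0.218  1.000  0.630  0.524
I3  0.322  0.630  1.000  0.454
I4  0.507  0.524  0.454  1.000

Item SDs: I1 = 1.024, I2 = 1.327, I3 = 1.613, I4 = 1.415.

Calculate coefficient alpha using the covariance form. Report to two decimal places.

α = 0.76

Σσ²ᵢ = 1.024² + 1.327² + 1.613² + 1.415² = 7.4135
Covariances σ_ij = r_ij · s_i · s_j:
  σ(I1,I2) = 0.218 × 1.024 × 1.327 = 0.2962
  σ(I1,I3) = 0.322 × 1.024 × 1.613 = 0.5319
  σ(I1,I4) = 0.507 × 1.024 × 1.415 = 0.7346
  σ(I2,I3) = 0.630 × 1.327 × 1.613 = 1.3485
  σ(I2,I4) = 0.524 × 1.327 × 1.415 = 0.9839
  σ(I3,I4) = 0.454 × 1.613 × 1.415 = 1.0362
σ²_T = Σσ²ᵢ + 2·Σσ_ij = 7.4135 + 2 × 4.9313 = 17.2761
α = (4/3)·(1 − 7.4135/17.2761) = 0.76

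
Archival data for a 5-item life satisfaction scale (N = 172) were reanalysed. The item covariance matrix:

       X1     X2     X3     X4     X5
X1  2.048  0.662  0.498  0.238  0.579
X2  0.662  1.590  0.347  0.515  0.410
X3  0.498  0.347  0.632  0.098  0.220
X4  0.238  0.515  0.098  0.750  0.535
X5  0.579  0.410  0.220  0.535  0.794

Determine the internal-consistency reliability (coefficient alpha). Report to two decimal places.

coefficient alpha = 0.73

ΣVar(i) = 2.048 + 1.590 + 0.632 + 0.750 + 0.794 = 5.814
Sum of the distinct covariances = 4.102
σ²_total = 5.814 + 2 × 4.102 = 14.018
α = (k/(k−1))·(1 − ΣVar(i)/σ²_total) = (5/4)·(1 − 5.814/14.018) = 0.73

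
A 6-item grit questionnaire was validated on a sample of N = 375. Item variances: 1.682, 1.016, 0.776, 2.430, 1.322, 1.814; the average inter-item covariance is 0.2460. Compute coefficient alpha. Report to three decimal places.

Σσᵢ² = 1.682 + 1.016 + 0.776 + 2.430 + 1.322 + 1.814 = 9.040
Sum of the 15 distinct covariances = 15 × 0.2460 = 3.6900
total variance = Σσᵢ² + 2·Σcov = 9.040 + 2 × 3.6900 = 16.4200
α = (6/5)·(1 − 9.040/16.4200) = 0.539

coefficient alpha = 0.539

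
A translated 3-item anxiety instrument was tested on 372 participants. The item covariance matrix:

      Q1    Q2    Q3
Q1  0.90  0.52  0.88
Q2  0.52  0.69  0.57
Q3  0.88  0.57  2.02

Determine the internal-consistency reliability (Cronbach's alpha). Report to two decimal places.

Σσ²ᵢ = 0.90 + 0.69 + 2.02 = 3.61
Sum of the distinct covariances = 1.97
σ²_T = 3.61 + 2 × 1.97 = 7.55
α = (k/(k−1))·(1 − Σσ²ᵢ/σ²_T) = (3/2)·(1 − 3.61/7.55) = 0.78

α = 0.78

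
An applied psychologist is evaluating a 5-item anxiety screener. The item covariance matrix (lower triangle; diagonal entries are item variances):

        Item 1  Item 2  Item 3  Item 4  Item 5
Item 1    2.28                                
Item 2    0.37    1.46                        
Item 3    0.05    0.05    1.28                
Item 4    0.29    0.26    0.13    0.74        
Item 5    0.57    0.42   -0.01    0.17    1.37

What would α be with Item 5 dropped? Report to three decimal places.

α = 0.380

Remaining items: Item 1, Item 2, Item 3, Item 4 (k = 4).
Σσ²ᵢ = 2.28 + 1.46 + 1.28 + 0.74 = 5.76
σ²_T = 5.76 + 2 × 1.15 = 8.06
α (item deleted) = (4/3)·(1 − 5.76/8.06) = 0.380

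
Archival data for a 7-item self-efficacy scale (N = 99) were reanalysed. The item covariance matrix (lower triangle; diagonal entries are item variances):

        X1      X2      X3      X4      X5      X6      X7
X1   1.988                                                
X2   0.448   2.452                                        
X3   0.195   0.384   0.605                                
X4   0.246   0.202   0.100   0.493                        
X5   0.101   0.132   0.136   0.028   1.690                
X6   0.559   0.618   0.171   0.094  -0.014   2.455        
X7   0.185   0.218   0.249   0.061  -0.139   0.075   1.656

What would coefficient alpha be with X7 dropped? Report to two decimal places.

Remaining items: X1, X2, X3, X4, X5, X6 (k = 6).
sum of item variances = 1.988 + 2.452 + 0.605 + 0.493 + 1.690 + 2.455 = 9.683
σ²_T = 9.683 + 2 × 3.400 = 16.483
α (item deleted) = (6/5)·(1 − 9.683/16.483) = 0.50

α = 0.50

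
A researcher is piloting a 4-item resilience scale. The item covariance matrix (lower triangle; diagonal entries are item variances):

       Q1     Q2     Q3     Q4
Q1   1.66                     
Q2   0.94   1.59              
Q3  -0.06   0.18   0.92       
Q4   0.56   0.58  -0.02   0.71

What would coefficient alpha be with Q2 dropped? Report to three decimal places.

Remaining items: Q1, Q3, Q4 (k = 3).
Σσ²ᵢ = 1.66 + 0.92 + 0.71 = 3.29
σ²_T = 3.29 + 2 × 0.48 = 4.25
α (item deleted) = (3/2)·(1 − 3.29/4.25) = 0.339

coefficient alpha = 0.339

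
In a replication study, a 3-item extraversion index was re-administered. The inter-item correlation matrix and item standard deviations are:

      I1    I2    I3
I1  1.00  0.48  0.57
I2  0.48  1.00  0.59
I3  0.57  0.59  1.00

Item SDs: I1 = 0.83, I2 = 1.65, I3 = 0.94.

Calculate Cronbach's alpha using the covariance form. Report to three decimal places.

Σσ²ᵢ = 0.83² + 1.65² + 0.94² = 4.2950
Covariances σ_ij = r_ij · s_i · s_j:
  σ(I1,I2) = 0.48 × 0.83 × 1.65 = 0.6574
  σ(I1,I3) = 0.57 × 0.83 × 0.94 = 0.4447
  σ(I2,I3) = 0.59 × 1.65 × 0.94 = 0.9151
σ²_T = Σσ²ᵢ + 2·Σσ_ij = 4.2950 + 2 × 2.0172 = 8.3294
α = (3/2)·(1 − 4.2950/8.3294) = 0.727

Cronbach's alpha = 0.727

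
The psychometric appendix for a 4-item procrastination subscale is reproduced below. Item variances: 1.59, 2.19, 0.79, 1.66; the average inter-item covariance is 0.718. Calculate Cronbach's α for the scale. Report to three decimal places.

Σσ²ᵢ = 1.59 + 2.19 + 0.79 + 1.66 = 6.23
Sum of the 6 distinct covariances = 6 × 0.718 = 4.308
total variance = Σσ²ᵢ + 2·Σcov = 6.23 + 2 × 4.308 = 14.846
α = (4/3)·(1 − 6.23/14.846) = 0.774

α = 0.774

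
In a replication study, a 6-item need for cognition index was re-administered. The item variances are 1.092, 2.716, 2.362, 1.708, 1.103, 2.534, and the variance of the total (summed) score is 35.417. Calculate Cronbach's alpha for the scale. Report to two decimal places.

sum of item variances = 1.092 + 2.716 + 2.362 + 1.708 + 1.103 + 2.534 = 11.515
α = (k/(k−1))·(1 − sum of item variances/Var(T)) = (6/5)·(1 − 11.515/35.417) = 0.81

α = 0.81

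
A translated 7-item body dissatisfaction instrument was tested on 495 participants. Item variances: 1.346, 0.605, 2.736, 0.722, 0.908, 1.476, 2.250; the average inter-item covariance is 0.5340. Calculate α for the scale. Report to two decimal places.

α = 0.81

Σσᵢ² = 1.346 + 0.605 + 2.736 + 0.722 + 0.908 + 1.476 + 2.250 = 10.043
Sum of the 21 distinct covariances = 21 × 0.5340 = 11.2140
σ²_total = Σσᵢ² + 2·Σcov = 10.043 + 2 × 11.2140 = 32.4710
α = (7/6)·(1 − 10.043/32.4710) = 0.81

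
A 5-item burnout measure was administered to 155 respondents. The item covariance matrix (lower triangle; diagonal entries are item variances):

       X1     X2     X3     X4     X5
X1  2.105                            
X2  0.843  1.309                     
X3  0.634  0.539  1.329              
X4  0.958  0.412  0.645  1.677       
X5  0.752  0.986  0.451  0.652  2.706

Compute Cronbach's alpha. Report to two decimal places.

α = 0.75

sum of item variances = 2.105 + 1.309 + 1.329 + 1.677 + 2.706 = 9.126
Σ_{i<j} σ_ij = 6.872
σ²_T = 9.126 + 2 × 6.872 = 22.870
α = (k/(k−1))·(1 − sum of item variances/σ²_T) = (5/4)·(1 − 9.126/22.870) = 0.75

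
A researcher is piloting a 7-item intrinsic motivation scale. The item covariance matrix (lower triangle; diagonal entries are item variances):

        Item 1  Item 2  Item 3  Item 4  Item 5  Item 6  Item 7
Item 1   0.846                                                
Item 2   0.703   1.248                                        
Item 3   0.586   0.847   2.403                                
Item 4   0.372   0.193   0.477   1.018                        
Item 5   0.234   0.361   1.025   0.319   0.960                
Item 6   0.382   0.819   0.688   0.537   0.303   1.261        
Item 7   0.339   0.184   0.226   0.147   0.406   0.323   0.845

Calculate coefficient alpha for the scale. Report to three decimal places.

ΣVar(i) = 0.846 + 1.248 + 2.403 + 1.018 + 0.960 + 1.261 + 0.845 = 8.581
Sum of the distinct covariances = 9.471
Var(T) = 8.581 + 2 × 9.471 = 27.523
α = (k/(k−1))·(1 − ΣVar(i)/Var(T)) = (7/6)·(1 − 8.581/27.523) = 0.803

α = 0.803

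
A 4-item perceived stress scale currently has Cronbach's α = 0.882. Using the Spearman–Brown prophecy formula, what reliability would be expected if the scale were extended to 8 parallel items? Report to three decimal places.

predicted reliability = 0.937

Length factor m = 8/4 = 2.0000
α' = m·α / (1 + (m−1)·α)
   = 8/4 × 0.882 / (1 + (8/4 − 1) × 0.882)
   = 1.7640 / 1.8820 = 0.937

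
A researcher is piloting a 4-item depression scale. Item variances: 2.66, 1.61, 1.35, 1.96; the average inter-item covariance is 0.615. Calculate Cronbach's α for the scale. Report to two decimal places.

sum of item variances = 2.66 + 1.61 + 1.35 + 1.96 = 7.58
Sum of the 6 distinct covariances = 6 × 0.615 = 3.690
σ²_T = sum of item variances + 2·Σcov = 7.58 + 2 × 3.690 = 14.960
α = (4/3)·(1 − 7.58/14.960) = 0.66

α = 0.66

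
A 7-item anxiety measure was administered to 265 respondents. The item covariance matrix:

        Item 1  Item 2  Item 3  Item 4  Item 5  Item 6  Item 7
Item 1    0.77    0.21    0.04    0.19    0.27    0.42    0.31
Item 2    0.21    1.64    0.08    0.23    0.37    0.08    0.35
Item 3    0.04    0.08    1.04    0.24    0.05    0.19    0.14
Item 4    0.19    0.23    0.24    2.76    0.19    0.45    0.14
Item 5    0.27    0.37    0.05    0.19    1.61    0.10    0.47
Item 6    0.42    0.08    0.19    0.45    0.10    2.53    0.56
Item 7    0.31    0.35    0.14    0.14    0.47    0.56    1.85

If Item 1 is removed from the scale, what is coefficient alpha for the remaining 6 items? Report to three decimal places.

α = 0.467

Remaining items: Item 2, Item 3, Item 4, Item 5, Item 6, Item 7 (k = 6).
Σσ²ᵢ = 1.64 + 1.04 + 2.76 + 1.61 + 2.53 + 1.85 = 11.43
σ²_T = 11.43 + 2 × 3.64 = 18.71
α (item deleted) = (6/5)·(1 − 11.43/18.71) = 0.467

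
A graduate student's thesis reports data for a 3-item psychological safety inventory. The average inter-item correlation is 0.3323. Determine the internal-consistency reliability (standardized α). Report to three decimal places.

Standardized α = k·r̄ / (1 + (k−1)·r̄) = 3 × 0.3323 / (1 + 2 × 0.3323)
  = 0.9969 / 1.6646 = 0.599

standardized α = 0.599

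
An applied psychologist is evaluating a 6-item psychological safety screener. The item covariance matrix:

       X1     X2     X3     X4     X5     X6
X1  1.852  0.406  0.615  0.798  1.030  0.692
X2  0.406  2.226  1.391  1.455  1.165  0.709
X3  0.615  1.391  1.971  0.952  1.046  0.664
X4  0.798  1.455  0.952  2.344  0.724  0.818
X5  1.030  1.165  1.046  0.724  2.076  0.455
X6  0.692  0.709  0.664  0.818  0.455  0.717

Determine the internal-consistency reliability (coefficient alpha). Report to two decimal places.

sum of item variances = 1.852 + 2.226 + 1.971 + 2.344 + 2.076 + 0.717 = 11.186
Sum of off-diagonal covariances = 12.920
σ²_T = 11.186 + 2 × 12.920 = 37.026
α = (k/(k−1))·(1 − sum of item variances/σ²_T) = (6/5)·(1 − 11.186/37.026) = 0.84

coefficient alpha = 0.84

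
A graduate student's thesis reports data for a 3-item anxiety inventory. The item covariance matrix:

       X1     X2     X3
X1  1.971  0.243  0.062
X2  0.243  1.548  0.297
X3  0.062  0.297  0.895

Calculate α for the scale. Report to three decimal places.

α = 0.321

sum of item variances = 1.971 + 1.548 + 0.895 = 4.414
Sum of the distinct covariances = 0.602
σ²_total = 4.414 + 2 × 0.602 = 5.618
α = (k/(k−1))·(1 − sum of item variances/σ²_total) = (3/2)·(1 − 4.414/5.618) = 0.321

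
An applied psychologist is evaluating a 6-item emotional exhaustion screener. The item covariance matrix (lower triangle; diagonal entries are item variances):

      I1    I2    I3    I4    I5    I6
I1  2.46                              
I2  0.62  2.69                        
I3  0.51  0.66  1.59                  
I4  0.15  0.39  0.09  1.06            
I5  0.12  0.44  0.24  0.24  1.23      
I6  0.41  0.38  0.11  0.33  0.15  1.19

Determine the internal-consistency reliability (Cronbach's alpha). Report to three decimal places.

Σσᵢ² = 2.46 + 2.69 + 1.59 + 1.06 + 1.23 + 1.19 = 10.22
Sum of the distinct covariances = 4.84
Var(T) = 10.22 + 2 × 4.84 = 19.90
α = (k/(k−1))·(1 − Σσᵢ²/Var(T)) = (6/5)·(1 − 10.22/19.90) = 0.584

α = 0.584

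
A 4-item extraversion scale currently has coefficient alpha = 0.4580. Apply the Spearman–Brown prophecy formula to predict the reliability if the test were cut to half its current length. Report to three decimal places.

predicted reliability = 0.297

Length factor m = 1/2
α' = m·α / (1 − (1−m)·α)
   = 1/2 × 0.4580 / (1 − (1 − 1/2) × 0.4580)
   = 0.2290 / 0.7710 = 0.297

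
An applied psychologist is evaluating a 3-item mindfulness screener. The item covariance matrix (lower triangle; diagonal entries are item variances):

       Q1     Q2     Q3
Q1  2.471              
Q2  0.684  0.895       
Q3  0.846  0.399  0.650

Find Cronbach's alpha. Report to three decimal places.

α = 0.735

Σσᵢ² = 2.471 + 0.895 + 0.650 = 4.016
Σ_{i<j} σ_ij = 1.929
Var(T) = 4.016 + 2 × 1.929 = 7.874
α = (k/(k−1))·(1 − Σσᵢ²/Var(T)) = (3/2)·(1 − 4.016/7.874) = 0.735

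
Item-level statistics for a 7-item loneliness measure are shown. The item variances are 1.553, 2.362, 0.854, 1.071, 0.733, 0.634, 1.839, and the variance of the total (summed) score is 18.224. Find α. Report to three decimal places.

Σσᵢ² = 1.553 + 2.362 + 0.854 + 1.071 + 0.733 + 0.634 + 1.839 = 9.046
α = (k/(k−1))·(1 − Σσᵢ²/total variance) = (7/6)·(1 − 9.046/18.224) = 0.588

α = 0.588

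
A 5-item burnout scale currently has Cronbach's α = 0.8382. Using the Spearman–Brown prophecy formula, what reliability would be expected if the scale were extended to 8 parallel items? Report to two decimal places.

Length factor m = 8/5 = 1.6000
α' = m·α / (1 + (m−1)·α)
   = 8/5 × 0.8382 / (1 + (8/5 − 1) × 0.8382)
   = 1.3411 / 1.5029 = 0.89

predicted reliability = 0.89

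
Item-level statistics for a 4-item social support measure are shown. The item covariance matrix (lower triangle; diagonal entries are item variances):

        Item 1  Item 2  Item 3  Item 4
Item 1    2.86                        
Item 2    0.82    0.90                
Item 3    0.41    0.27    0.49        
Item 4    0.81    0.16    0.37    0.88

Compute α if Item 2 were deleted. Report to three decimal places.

Remaining items: Item 1, Item 3, Item 4 (k = 3).
ΣVar(i) = 2.86 + 0.49 + 0.88 = 4.23
total variance = 4.23 + 2 × 1.59 = 7.41
α (item deleted) = (3/2)·(1 − 4.23/7.41) = 0.644

α = 0.644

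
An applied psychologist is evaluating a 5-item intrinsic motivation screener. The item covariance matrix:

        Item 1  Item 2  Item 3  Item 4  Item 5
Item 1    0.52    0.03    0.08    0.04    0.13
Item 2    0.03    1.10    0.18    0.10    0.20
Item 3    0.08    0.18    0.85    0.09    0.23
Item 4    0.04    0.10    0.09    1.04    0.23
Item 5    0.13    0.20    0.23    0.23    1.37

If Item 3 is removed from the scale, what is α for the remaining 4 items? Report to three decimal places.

α = 0.355

Remaining items: Item 1, Item 2, Item 4, Item 5 (k = 4).
Σσᵢ² = 0.52 + 1.10 + 1.04 + 1.37 = 4.03
σ²_total = 4.03 + 2 × 0.73 = 5.49
α (item deleted) = (4/3)·(1 − 4.03/5.49) = 0.355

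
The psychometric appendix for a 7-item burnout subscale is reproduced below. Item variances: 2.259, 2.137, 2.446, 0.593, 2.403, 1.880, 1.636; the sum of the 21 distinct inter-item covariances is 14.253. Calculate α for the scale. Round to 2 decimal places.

ΣVar(i) = 2.259 + 2.137 + 2.446 + 0.593 + 2.403 + 1.880 + 1.636 = 13.354
Sum of distinct covariances = 14.253
σ²_T = ΣVar(i) + 2·Σcov = 13.354 + 2 × 14.253 = 41.860
α = (7/6)·(1 − 13.354/41.860) = 0.79

α = 0.79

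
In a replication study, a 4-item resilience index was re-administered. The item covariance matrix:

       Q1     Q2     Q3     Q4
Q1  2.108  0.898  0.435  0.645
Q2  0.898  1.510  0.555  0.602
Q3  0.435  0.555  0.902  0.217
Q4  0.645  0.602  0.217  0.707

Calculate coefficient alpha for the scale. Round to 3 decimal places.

coefficient alpha = 0.749

Σσᵢ² = 2.108 + 1.510 + 0.902 + 0.707 = 5.227
Sum of the distinct covariances = 3.352
Var(T) = 5.227 + 2 × 3.352 = 11.931
α = (k/(k−1))·(1 − Σσᵢ²/Var(T)) = (4/3)·(1 − 5.227/11.931) = 0.749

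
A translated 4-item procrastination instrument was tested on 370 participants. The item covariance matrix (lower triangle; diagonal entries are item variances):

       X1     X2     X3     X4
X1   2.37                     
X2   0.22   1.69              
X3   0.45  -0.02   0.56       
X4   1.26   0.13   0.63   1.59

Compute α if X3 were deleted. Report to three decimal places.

α = 0.545

Remaining items: X1, X2, X4 (k = 3).
ΣVar(i) = 2.37 + 1.69 + 1.59 = 5.65
Var(T) = 5.65 + 2 × 1.61 = 8.87
α (item deleted) = (3/2)·(1 − 5.65/8.87) = 0.545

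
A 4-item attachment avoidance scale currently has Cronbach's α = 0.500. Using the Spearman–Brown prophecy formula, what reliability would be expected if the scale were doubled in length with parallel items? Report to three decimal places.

Length factor m = 2
α' = m·α / (1 + (m−1)·α)
   = 2 × 0.500 / (1 + (2 − 1) × 0.500)
   = 1.0000 / 1.5000 = 0.667

predicted reliability = 0.667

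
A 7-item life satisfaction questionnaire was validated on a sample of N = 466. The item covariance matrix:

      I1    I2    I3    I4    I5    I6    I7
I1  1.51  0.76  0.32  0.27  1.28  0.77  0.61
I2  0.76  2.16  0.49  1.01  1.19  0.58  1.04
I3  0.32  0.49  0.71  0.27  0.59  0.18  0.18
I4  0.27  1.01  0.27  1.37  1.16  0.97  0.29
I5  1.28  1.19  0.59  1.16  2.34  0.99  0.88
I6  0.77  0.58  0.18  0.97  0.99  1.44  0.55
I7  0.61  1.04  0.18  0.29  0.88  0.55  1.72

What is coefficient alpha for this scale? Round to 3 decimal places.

Σσ²ᵢ = 1.51 + 2.16 + 0.71 + 1.37 + 2.34 + 1.44 + 1.72 = 11.25
Σ_{i<j} σ_ij = 14.38
σ²_total = 11.25 + 2 × 14.38 = 40.01
α = (k/(k−1))·(1 − Σσ²ᵢ/σ²_total) = (7/6)·(1 − 11.25/40.01) = 0.839

coefficient alpha = 0.839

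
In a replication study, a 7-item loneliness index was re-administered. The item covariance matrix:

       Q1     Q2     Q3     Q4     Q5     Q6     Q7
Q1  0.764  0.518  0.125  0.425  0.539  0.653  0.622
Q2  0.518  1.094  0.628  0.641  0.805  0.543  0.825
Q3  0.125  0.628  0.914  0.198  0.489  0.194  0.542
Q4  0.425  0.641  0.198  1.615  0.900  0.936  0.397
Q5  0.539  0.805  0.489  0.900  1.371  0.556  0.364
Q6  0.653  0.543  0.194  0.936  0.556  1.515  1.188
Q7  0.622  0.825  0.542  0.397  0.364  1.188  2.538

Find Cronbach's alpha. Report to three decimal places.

sum of item variances = 0.764 + 1.094 + 0.914 + 1.615 + 1.371 + 1.515 + 2.538 = 9.811
Sum of off-diagonal covariances = 12.088
σ²_total = 9.811 + 2 × 12.088 = 33.987
α = (k/(k−1))·(1 − sum of item variances/σ²_total) = (7/6)·(1 − 9.811/33.987) = 0.830

α = 0.830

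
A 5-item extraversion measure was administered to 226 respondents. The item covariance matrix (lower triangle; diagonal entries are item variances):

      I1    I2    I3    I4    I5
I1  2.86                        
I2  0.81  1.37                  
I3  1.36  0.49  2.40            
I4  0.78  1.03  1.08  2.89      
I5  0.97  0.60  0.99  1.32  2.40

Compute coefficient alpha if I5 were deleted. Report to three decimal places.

Remaining items: I1, I2, I3, I4 (k = 4).
ΣVar(i) = 2.86 + 1.37 + 2.40 + 2.89 = 9.52
σ²_T = 9.52 + 2 × 5.55 = 20.62
α (item deleted) = (4/3)·(1 − 9.52/20.62) = 0.718

α = 0.718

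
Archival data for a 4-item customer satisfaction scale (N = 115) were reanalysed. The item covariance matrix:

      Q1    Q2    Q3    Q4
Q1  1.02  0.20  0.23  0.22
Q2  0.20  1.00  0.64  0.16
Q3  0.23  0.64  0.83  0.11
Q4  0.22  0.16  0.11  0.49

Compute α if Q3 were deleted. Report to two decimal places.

α = 0.47

Remaining items: Q1, Q2, Q4 (k = 3).
sum of item variances = 1.02 + 1.00 + 0.49 = 2.51
Var(T) = 2.51 + 2 × 0.58 = 3.67
α (item deleted) = (3/2)·(1 − 2.51/3.67) = 0.47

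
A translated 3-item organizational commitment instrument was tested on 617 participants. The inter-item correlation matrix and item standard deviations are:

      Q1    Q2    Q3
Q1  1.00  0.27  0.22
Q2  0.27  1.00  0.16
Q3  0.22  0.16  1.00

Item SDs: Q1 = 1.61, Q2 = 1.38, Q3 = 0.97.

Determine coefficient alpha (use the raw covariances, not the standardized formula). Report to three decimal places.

α = 0.448

Σσ²ᵢ = 1.61² + 1.38² + 0.97² = 5.4374
Covariances σ_ij = r_ij · s_i · s_j:
  σ(Q1,Q2) = 0.27 × 1.61 × 1.38 = 0.5999
  σ(Q1,Q3) = 0.22 × 1.61 × 0.97 = 0.3436
  σ(Q2,Q3) = 0.16 × 1.38 × 0.97 = 0.2142
σ²_T = Σσ²ᵢ + 2·Σσ_ij = 5.4374 + 2 × 1.1577 = 7.7528
α = (3/2)·(1 − 5.4374/7.7528) = 0.448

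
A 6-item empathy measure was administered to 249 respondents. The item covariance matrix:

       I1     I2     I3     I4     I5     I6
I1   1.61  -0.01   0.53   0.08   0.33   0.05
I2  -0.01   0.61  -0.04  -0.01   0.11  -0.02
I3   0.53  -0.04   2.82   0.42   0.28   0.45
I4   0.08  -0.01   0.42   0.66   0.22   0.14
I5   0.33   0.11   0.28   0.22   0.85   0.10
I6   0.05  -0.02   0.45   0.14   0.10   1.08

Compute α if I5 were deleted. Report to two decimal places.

Remaining items: I1, I2, I3, I4, I6 (k = 5).
Σσᵢ² = 1.61 + 0.61 + 2.82 + 0.66 + 1.08 = 6.78
total variance = 6.78 + 2 × 1.59 = 9.96
α (item deleted) = (5/4)·(1 − 6.78/9.96) = 0.40

α = 0.40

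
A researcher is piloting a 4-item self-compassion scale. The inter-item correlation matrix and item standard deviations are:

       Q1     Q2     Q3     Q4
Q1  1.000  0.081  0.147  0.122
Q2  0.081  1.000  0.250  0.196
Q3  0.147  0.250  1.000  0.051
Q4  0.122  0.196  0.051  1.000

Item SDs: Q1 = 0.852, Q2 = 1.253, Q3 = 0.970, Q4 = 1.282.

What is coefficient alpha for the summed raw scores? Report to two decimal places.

α = 0.39

Σσ²ᵢ = 0.852² + 1.253² + 0.970² + 1.282² = 4.8803
Covariances σ_ij = r_ij · s_i · s_j:
  σ(Q1,Q2) = 0.081 × 0.852 × 1.253 = 0.0865
  σ(Q1,Q3) = 0.147 × 0.852 × 0.970 = 0.1215
  σ(Q1,Q4) = 0.122 × 0.852 × 1.282 = 0.1333
  σ(Q2,Q3) = 0.250 × 1.253 × 0.970 = 0.3039
  σ(Q2,Q4) = 0.196 × 1.253 × 1.282 = 0.3148
  σ(Q3,Q4) = 0.051 × 0.970 × 1.282 = 0.0634
σ²_T = Σσ²ᵢ + 2·Σσ_ij = 4.8803 + 2 × 1.0234 = 6.9271
α = (4/3)·(1 − 4.8803/6.9271) = 0.39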